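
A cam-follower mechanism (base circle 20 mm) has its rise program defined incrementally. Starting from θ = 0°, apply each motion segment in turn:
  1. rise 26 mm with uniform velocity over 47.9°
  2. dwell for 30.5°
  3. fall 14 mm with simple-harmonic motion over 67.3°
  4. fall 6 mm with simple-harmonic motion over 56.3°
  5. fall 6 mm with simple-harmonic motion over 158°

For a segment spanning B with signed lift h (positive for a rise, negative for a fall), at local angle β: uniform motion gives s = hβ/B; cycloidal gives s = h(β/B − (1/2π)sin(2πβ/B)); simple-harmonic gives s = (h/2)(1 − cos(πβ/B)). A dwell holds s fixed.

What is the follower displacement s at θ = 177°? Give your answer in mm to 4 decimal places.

seg 1 [0°–47.9°] uniform, h=26: full span → s += 26 → s = 26.0000
seg 2 [47.9°–78.4°] dwell: s stays 26.0000
seg 3 [78.4°–145.7°] simple-harmonic, h=-14: full span → s += -14 → s = 12.0000
seg 4 [145.7°–202°] simple-harmonic, h=-6: θ=177° here. β=31.3, B=56.3. -6/2·(1 − cos(π·0.5560)) = -3.5246 → s = 8.4754

8.4754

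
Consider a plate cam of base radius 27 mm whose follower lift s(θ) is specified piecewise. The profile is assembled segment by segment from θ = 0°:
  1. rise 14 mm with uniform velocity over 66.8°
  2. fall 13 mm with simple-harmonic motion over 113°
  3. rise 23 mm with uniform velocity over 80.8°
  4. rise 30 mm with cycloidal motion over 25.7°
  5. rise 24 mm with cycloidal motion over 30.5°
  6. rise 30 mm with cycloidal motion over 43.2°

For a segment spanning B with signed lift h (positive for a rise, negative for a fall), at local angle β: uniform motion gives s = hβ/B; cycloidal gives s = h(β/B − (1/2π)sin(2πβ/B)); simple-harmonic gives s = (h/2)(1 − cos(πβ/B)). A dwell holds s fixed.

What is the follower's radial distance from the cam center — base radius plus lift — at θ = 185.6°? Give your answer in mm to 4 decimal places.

seg 1 [0°–66.8°] uniform, h=14: full span → s += 14 → s = 14.0000
seg 2 [66.8°–179.8°] simple-harmonic, h=-13: full span → s += -13 → s = 1.0000
seg 3 [179.8°–260.6°] uniform, h=23: θ=185.6° here. β=5.8, B=80.8. 23·5.8/80.8 = 1.6510 → s = 2.6510
radial distance = base radius + s = 27 + 2.6510 = 29.6510

29.6510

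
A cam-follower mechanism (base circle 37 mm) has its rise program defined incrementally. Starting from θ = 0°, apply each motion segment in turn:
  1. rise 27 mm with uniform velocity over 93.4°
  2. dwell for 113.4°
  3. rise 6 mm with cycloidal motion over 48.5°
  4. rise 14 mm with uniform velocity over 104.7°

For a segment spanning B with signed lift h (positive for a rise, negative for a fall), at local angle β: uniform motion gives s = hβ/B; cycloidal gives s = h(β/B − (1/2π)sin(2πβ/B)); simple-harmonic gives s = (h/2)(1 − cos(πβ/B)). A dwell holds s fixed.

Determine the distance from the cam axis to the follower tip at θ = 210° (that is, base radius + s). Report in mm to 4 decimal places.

seg 1 [0°–93.4°] uniform, h=27: full span → s += 27 → s = 27.0000
seg 2 [93.4°–206.8°] dwell: s stays 27.0000
seg 3 [206.8°–255.3°] cycloidal, h=6: θ=210° here. β=3.2, B=48.5. 6·(0.0660 − sin(2π·0.0660)/(2π)) = 0.0112 → s = 27.0112
radial distance = base radius + s = 37 + 27.0112 = 64.0112

64.0112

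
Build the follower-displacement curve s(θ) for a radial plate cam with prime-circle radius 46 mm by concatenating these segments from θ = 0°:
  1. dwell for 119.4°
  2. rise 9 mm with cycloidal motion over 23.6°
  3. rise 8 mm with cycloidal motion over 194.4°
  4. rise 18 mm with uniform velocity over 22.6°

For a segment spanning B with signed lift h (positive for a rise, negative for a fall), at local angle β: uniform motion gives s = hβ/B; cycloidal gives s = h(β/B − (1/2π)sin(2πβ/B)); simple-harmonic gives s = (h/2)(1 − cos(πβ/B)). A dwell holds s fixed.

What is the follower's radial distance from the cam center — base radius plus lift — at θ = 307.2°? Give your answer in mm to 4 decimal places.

seg 1 [0°–119.4°] dwell: s stays 0.0000
seg 2 [119.4°–143°] cycloidal, h=9: full span → s += 9 → s = 9.0000
seg 3 [143°–337.4°] cycloidal, h=8: θ=307.2° here. β=164.2, B=194.4. 8·(0.8447 − sin(2π·0.8447)/(2π)) = 7.8118 → s = 16.8118
radial distance = base radius + s = 46 + 16.8118 = 62.8118

62.8118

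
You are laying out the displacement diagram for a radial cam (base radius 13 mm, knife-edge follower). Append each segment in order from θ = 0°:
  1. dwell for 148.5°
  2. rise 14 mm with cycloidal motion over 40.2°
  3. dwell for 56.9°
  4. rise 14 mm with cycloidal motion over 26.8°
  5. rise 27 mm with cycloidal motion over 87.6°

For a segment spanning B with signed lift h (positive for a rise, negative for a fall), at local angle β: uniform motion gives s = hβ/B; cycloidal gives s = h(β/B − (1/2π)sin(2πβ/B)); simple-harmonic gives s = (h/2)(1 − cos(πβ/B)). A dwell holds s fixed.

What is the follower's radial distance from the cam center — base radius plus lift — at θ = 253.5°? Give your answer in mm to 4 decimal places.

seg 1 [0°–148.5°] dwell: s stays 0.0000
seg 2 [148.5°–188.7°] cycloidal, h=14: full span → s += 14 → s = 14.0000
seg 3 [188.7°–245.6°] dwell: s stays 14.0000
seg 4 [245.6°–272.4°] cycloidal, h=14: θ=253.5° here. β=7.9, B=26.8. 14·(0.2948 − sin(2π·0.2948)/(2π)) = 1.9863 → s = 15.9863
radial distance = base radius + s = 13 + 15.9863 = 28.9863

28.9863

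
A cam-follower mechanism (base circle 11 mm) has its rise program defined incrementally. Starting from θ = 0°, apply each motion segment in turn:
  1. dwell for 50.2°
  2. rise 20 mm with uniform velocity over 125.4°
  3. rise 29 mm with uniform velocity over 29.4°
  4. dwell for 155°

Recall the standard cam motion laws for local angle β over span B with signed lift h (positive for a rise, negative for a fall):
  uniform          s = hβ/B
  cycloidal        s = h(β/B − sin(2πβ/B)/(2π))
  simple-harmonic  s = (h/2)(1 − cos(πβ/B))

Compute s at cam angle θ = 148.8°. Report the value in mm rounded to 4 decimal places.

seg 1 [0°–50.2°] dwell: s stays 0.0000
seg 2 [50.2°–175.6°] uniform, h=20: θ=148.8° here. β=98.6, B=125.4. 20·98.6/125.4 = 15.7257 → s = 15.7257

15.7257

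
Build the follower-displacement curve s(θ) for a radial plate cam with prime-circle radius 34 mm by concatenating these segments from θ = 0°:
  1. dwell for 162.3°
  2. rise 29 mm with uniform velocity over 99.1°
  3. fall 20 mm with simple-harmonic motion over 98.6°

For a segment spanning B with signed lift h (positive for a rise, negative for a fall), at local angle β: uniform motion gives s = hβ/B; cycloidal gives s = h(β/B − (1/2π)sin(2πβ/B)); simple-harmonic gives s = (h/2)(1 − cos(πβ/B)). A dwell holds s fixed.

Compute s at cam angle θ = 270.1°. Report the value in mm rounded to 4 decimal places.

seg 1 [0°–162.3°] dwell: s stays 0.0000
seg 2 [162.3°–261.4°] uniform, h=29: full span → s += 29 → s = 29.0000
seg 3 [261.4°–360°] simple-harmonic, h=-20: θ=270.1° here. β=8.7, B=98.6. -20/2·(1 − cos(π·0.0882)) = -0.3817 → s = 28.6183

28.6183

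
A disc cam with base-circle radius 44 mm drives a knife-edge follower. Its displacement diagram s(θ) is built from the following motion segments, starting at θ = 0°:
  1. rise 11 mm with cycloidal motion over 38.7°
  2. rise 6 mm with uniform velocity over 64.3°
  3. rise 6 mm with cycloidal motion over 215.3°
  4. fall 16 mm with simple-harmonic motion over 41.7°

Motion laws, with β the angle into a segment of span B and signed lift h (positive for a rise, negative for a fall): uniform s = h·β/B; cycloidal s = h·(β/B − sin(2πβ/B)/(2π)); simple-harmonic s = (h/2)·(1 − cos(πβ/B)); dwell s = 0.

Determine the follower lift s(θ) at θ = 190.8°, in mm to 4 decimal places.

seg 1 [0°–38.7°] cycloidal, h=11: full span → s += 11 → s = 11.0000
seg 2 [38.7°–103°] uniform, h=6: full span → s += 6 → s = 17.0000
seg 3 [103°–318.3°] cycloidal, h=6: θ=190.8° here. β=87.8, B=215.3. 6·(0.4078 − sin(2π·0.4078)/(2π)) = 1.9241 → s = 18.9241

18.9241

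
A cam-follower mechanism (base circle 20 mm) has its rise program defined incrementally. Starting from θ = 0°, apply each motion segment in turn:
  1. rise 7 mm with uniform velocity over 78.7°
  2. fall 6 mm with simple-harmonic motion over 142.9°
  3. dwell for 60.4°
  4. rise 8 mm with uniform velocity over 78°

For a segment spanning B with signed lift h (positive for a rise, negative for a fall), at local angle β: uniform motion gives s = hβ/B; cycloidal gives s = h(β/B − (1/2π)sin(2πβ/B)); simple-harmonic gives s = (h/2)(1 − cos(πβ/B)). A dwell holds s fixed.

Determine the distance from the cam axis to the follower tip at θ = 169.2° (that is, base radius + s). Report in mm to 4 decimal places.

seg 1 [0°–78.7°] uniform, h=7: full span → s += 7 → s = 7.0000
seg 2 [78.7°–221.6°] simple-harmonic, h=-6: θ=169.2° here. β=90.5, B=142.9. -6/2·(1 − cos(π·0.6333)) = -4.2200 → s = 2.7800
radial distance = base radius + s = 20 + 2.7800 = 22.7800

22.7800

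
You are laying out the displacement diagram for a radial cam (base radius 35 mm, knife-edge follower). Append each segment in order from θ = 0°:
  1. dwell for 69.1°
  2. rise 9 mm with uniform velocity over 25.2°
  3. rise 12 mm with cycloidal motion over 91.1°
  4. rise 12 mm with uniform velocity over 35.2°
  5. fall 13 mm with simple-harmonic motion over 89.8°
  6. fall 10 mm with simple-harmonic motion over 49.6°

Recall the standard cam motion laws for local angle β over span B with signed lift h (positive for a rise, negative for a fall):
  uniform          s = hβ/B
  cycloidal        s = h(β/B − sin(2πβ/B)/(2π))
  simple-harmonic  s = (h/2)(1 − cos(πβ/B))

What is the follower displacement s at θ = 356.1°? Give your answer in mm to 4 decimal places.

seg 1 [0°–69.1°] dwell: s stays 0.0000
seg 2 [69.1°–94.3°] uniform, h=9: full span → s += 9 → s = 9.0000
seg 3 [94.3°–185.4°] cycloidal, h=12: full span → s += 12 → s = 21.0000
seg 4 [185.4°–220.6°] uniform, h=12: full span → s += 12 → s = 33.0000
seg 5 [220.6°–310.4°] simple-harmonic, h=-13: full span → s += -13 → s = 20.0000
seg 6 [310.4°–360°] simple-harmonic, h=-10: θ=356.1° here. β=45.7, B=49.6. -10/2·(1 − cos(π·0.9214)) = -9.8482 → s = 10.1518

10.1518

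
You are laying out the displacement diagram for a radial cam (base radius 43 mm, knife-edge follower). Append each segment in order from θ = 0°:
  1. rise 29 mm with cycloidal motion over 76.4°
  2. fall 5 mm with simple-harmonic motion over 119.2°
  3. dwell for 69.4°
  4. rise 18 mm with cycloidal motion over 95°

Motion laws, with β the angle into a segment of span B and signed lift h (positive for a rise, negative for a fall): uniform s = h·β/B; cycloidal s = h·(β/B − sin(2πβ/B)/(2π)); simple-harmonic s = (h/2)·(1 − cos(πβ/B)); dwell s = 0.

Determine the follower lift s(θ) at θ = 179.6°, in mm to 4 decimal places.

seg 1 [0°–76.4°] cycloidal, h=29: full span → s += 29 → s = 29.0000
seg 2 [76.4°–195.6°] simple-harmonic, h=-5: θ=179.6° here. β=103.2, B=119.2. -5/2·(1 − cos(π·0.8658)) = -4.7810 → s = 24.2190

24.2190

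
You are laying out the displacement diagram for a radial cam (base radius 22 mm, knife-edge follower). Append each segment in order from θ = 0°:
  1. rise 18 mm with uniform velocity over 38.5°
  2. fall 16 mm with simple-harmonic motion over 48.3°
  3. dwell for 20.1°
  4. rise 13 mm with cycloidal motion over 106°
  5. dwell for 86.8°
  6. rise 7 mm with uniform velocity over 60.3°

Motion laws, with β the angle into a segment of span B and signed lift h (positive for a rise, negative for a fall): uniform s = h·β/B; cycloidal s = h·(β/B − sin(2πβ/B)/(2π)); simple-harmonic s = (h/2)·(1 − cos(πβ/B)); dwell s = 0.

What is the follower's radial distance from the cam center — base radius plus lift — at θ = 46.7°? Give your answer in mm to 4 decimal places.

seg 1 [0°–38.5°] uniform, h=18: full span → s += 18 → s = 18.0000
seg 2 [38.5°–86.8°] simple-harmonic, h=-16: θ=46.7° here. β=8.2, B=48.3. -16/2·(1 − cos(π·0.1698)) = -1.1112 → s = 16.8888
radial distance = base radius + s = 22 + 16.8888 = 38.8888

38.8888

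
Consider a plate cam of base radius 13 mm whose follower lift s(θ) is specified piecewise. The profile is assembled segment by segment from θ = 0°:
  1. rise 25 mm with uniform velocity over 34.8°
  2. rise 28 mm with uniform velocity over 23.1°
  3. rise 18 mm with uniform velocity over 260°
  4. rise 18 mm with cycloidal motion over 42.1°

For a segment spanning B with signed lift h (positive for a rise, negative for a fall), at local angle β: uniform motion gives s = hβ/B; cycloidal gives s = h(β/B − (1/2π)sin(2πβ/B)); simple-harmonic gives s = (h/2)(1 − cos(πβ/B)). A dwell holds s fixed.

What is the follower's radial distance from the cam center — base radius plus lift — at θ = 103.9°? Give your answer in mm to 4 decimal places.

seg 1 [0°–34.8°] uniform, h=25: full span → s += 25 → s = 25.0000
seg 2 [34.8°–57.9°] uniform, h=28: full span → s += 28 → s = 53.0000
seg 3 [57.9°–317.9°] uniform, h=18: θ=103.9° here. β=46, B=260. 18·46/260 = 3.1846 → s = 56.1846
radial distance = base radius + s = 13 + 56.1846 = 69.1846

69.1846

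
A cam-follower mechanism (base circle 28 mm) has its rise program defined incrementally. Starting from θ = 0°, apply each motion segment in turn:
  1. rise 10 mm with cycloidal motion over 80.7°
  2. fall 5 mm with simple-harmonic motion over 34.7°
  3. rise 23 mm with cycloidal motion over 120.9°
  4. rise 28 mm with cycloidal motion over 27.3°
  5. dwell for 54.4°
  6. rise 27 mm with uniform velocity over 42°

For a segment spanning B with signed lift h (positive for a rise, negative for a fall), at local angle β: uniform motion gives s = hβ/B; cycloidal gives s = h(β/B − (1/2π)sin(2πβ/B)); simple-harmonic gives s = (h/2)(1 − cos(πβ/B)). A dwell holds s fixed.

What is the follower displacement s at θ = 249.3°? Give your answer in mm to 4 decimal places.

seg 1 [0°–80.7°] cycloidal, h=10: full span → s += 10 → s = 10.0000
seg 2 [80.7°–115.4°] simple-harmonic, h=-5: full span → s += -5 → s = 5.0000
seg 3 [115.4°–236.3°] cycloidal, h=23: full span → s += 23 → s = 28.0000
seg 4 [236.3°–263.6°] cycloidal, h=28: θ=249.3° here. β=13, B=27.3. 28·(0.4762 − sin(2π·0.4762)/(2π)) = 12.6692 → s = 40.6692

40.6692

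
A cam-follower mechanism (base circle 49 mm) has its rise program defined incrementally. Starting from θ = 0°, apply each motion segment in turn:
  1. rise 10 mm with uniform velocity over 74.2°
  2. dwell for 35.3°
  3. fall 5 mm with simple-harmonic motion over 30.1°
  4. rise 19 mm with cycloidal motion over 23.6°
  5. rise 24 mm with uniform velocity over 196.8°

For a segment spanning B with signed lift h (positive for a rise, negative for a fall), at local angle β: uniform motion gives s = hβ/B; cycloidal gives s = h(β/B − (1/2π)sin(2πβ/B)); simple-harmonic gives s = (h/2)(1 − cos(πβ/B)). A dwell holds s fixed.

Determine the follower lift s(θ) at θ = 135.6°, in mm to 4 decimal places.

seg 1 [0°–74.2°] uniform, h=10: full span → s += 10 → s = 10.0000
seg 2 [74.2°–109.5°] dwell: s stays 10.0000
seg 3 [109.5°–139.6°] simple-harmonic, h=-5: θ=135.6° here. β=26.1, B=30.1. -5/2·(1 − cos(π·0.8671)) = -4.7853 → s = 5.2147

5.2147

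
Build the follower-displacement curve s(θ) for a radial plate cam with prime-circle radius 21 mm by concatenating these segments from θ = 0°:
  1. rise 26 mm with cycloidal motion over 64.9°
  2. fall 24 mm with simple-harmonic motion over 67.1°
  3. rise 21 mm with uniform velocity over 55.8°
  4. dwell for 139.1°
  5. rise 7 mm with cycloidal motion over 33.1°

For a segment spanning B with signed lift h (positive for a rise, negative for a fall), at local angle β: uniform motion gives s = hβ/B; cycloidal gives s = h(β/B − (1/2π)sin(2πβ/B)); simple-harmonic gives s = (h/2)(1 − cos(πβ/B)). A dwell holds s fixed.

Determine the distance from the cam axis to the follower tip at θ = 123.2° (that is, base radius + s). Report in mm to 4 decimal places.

seg 1 [0°–64.9°] cycloidal, h=26: full span → s += 26 → s = 26.0000
seg 2 [64.9°–132°] simple-harmonic, h=-24: θ=123.2° here. β=58.3, B=67.1. -24/2·(1 − cos(π·0.8689)) = -22.9958 → s = 3.0042
radial distance = base radius + s = 21 + 3.0042 = 24.0042

24.0042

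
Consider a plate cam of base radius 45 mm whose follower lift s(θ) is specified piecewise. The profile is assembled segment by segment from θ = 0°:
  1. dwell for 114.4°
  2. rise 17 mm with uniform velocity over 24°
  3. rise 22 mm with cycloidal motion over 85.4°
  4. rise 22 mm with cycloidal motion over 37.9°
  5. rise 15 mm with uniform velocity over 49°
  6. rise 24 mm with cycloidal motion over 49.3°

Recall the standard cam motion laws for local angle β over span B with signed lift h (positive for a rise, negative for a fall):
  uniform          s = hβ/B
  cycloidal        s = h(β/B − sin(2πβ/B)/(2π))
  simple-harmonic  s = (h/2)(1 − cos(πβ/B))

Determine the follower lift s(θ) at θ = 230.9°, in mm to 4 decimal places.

seg 1 [0°–114.4°] dwell: s stays 0.0000
seg 2 [114.4°–138.4°] uniform, h=17: full span → s += 17 → s = 17.0000
seg 3 [138.4°–223.8°] cycloidal, h=22: full span → s += 22 → s = 39.0000
seg 4 [223.8°–261.7°] cycloidal, h=22: θ=230.9° here. β=7.1, B=37.9. 22·(0.1873 − sin(2π·0.1873)/(2π)) = 0.8879 → s = 39.8879

39.8879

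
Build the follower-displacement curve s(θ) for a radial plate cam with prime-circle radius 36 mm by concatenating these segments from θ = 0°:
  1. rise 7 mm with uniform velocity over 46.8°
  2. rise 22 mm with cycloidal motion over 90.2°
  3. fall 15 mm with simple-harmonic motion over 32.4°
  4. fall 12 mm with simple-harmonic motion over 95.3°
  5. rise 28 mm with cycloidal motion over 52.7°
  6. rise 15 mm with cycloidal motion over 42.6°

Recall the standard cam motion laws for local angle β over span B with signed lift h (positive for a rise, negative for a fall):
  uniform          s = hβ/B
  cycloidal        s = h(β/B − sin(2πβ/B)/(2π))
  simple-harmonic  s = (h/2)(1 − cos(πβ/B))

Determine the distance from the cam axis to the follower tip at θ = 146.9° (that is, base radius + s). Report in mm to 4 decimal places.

seg 1 [0°–46.8°] uniform, h=7: full span → s += 7 → s = 7.0000
seg 2 [46.8°–137°] cycloidal, h=22: full span → s += 22 → s = 29.0000
seg 3 [137°–169.4°] simple-harmonic, h=-15: θ=146.9° here. β=9.9, B=32.4. -15/2·(1 − cos(π·0.3056)) = -3.1982 → s = 25.8018
radial distance = base radius + s = 36 + 25.8018 = 61.8018

61.8018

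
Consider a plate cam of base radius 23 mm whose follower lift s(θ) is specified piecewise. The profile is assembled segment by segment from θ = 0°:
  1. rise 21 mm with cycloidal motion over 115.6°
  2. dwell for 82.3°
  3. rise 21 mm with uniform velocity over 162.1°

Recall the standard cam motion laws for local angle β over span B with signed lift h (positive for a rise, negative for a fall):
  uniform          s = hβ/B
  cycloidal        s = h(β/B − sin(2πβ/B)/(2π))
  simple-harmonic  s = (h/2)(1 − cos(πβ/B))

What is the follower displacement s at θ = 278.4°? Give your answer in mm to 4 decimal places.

seg 1 [0°–115.6°] cycloidal, h=21: full span → s += 21 → s = 21.0000
seg 2 [115.6°–197.9°] dwell: s stays 21.0000
seg 3 [197.9°–360°] uniform, h=21: θ=278.4° here. β=80.5, B=162.1. 21·80.5/162.1 = 10.4287 → s = 31.4287

31.4287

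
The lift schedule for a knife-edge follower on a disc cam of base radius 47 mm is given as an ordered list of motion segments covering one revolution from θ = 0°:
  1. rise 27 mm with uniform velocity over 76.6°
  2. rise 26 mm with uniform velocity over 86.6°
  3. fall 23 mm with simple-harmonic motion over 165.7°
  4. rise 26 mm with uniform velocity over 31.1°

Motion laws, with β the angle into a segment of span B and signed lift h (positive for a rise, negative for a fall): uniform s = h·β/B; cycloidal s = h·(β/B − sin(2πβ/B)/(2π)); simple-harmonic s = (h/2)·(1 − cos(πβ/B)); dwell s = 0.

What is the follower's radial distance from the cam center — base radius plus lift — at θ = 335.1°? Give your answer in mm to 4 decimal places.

seg 1 [0°–76.6°] uniform, h=27: full span → s += 27 → s = 27.0000
seg 2 [76.6°–163.2°] uniform, h=26: full span → s += 26 → s = 53.0000
seg 3 [163.2°–328.9°] simple-harmonic, h=-23: full span → s += -23 → s = 30.0000
seg 4 [328.9°–360°] uniform, h=26: θ=335.1° here. β=6.2, B=31.1. 26·6.2/31.1 = 5.1833 → s = 35.1833
radial distance = base radius + s = 47 + 35.1833 = 82.1833

82.1833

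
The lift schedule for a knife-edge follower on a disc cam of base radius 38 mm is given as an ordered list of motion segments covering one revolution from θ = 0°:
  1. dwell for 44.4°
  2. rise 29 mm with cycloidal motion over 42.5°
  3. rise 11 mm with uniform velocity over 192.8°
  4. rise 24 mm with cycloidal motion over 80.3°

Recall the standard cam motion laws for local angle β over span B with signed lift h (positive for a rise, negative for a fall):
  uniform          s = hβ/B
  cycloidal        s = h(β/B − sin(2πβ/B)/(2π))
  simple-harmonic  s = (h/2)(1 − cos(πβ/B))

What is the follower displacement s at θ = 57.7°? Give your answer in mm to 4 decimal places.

seg 1 [0°–44.4°] dwell: s stays 0.0000
seg 2 [44.4°–86.9°] cycloidal, h=29: θ=57.7° here. β=13.3, B=42.5. 29·(0.3129 − sin(2π·0.3129)/(2π)) = 4.8160 → s = 4.8160

4.8160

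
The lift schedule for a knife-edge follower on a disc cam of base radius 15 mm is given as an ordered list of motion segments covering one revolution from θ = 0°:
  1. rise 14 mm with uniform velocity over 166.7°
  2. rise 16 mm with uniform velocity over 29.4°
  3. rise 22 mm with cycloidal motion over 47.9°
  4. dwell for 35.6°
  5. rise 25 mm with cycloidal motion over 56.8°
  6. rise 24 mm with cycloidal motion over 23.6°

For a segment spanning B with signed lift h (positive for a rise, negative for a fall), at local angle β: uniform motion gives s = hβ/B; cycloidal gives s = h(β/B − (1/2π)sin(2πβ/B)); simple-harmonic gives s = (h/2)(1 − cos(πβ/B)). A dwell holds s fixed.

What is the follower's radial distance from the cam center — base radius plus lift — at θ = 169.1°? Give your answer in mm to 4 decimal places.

seg 1 [0°–166.7°] uniform, h=14: full span → s += 14 → s = 14.0000
seg 2 [166.7°–196.1°] uniform, h=16: θ=169.1° here. β=2.4, B=29.4. 16·2.4/29.4 = 1.3061 → s = 15.3061
radial distance = base radius + s = 15 + 15.3061 = 30.3061

30.3061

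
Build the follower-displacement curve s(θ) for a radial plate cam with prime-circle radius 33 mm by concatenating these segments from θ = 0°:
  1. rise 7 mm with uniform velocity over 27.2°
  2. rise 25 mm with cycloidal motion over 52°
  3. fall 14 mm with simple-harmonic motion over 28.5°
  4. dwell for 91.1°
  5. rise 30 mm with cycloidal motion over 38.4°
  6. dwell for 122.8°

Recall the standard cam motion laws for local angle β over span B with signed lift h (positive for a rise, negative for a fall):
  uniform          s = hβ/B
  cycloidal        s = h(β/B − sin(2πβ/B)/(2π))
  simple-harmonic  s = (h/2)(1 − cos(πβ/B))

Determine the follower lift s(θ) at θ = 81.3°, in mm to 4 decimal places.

seg 1 [0°–27.2°] uniform, h=7: full span → s += 7 → s = 7.0000
seg 2 [27.2°–79.2°] cycloidal, h=25: full span → s += 25 → s = 32.0000
seg 3 [79.2°–107.7°] simple-harmonic, h=-14: θ=81.3° here. β=2.1, B=28.5. -14/2·(1 − cos(π·0.0737)) = -0.1867 → s = 31.8133

31.8133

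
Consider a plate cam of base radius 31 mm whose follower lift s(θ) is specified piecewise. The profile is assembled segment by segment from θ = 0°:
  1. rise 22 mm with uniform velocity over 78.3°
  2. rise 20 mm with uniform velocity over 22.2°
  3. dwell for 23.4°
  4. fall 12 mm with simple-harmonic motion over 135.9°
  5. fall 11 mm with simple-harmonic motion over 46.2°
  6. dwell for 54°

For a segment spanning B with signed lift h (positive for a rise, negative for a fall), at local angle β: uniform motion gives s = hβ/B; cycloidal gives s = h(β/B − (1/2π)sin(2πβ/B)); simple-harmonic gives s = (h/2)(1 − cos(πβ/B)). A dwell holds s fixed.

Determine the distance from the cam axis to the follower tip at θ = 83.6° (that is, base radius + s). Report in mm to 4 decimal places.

seg 1 [0°–78.3°] uniform, h=22: full span → s += 22 → s = 22.0000
seg 2 [78.3°–100.5°] uniform, h=20: θ=83.6° here. β=5.3, B=22.2. 20·5.3/22.2 = 4.7748 → s = 26.7748
radial distance = base radius + s = 31 + 26.7748 = 57.7748

57.7748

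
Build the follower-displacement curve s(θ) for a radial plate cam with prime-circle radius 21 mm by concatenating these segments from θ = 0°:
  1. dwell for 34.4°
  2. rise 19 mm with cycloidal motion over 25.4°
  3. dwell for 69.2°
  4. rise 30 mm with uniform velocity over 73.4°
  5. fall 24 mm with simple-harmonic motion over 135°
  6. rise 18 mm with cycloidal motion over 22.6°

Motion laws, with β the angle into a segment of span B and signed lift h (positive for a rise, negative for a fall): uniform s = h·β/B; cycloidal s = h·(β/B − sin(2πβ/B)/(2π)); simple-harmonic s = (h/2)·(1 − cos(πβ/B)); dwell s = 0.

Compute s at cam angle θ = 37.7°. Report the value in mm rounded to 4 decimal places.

seg 1 [0°–34.4°] dwell: s stays 0.0000
seg 2 [34.4°–59.8°] cycloidal, h=19: θ=37.7° here. β=3.3, B=25.4. 19·(0.1299 − sin(2π·0.1299)/(2π)) = 0.2652 → s = 0.2652

0.2652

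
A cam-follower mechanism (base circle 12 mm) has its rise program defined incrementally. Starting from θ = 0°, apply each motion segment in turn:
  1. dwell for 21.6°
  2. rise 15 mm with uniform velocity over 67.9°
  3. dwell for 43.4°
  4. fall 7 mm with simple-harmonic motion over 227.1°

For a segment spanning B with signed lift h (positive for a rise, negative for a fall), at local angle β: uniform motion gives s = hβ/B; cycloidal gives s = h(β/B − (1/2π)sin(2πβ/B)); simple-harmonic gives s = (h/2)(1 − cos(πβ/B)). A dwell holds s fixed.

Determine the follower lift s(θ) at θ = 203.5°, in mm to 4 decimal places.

seg 1 [0°–21.6°] dwell: s stays 0.0000
seg 2 [21.6°–89.5°] uniform, h=15: full span → s += 15 → s = 15.0000
seg 3 [89.5°–132.9°] dwell: s stays 15.0000
seg 4 [132.9°–360°] simple-harmonic, h=-7: θ=203.5° here. β=70.6, B=227.1. -7/2·(1 − cos(π·0.3109)) = -1.5407 → s = 13.4593

13.4593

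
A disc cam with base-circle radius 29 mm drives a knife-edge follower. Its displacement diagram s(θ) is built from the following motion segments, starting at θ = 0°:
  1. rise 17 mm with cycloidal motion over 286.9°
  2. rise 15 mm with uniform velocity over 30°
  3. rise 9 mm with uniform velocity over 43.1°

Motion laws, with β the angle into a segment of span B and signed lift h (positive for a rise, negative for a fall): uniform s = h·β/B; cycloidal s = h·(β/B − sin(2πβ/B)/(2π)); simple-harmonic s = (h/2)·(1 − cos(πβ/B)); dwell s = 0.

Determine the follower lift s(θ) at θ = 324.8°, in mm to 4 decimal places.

seg 1 [0°–286.9°] cycloidal, h=17: full span → s += 17 → s = 17.0000
seg 2 [286.9°–316.9°] uniform, h=15: full span → s += 15 → s = 32.0000
seg 3 [316.9°–360°] uniform, h=9: θ=324.8° here. β=7.9, B=43.1. 9·7.9/43.1 = 1.6497 → s = 33.6497

33.6497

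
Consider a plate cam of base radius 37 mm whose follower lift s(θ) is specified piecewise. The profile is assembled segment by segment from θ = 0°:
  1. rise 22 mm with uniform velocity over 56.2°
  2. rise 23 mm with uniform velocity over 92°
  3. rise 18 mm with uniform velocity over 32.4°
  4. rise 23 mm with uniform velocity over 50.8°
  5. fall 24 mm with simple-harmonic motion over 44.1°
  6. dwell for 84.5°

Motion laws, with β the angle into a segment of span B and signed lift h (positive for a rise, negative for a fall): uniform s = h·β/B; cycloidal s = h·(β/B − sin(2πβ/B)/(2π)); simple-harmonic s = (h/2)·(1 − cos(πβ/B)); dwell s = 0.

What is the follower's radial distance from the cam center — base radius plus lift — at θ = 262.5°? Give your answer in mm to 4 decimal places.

seg 1 [0°–56.2°] uniform, h=22: full span → s += 22 → s = 22.0000
seg 2 [56.2°–148.2°] uniform, h=23: full span → s += 23 → s = 45.0000
seg 3 [148.2°–180.6°] uniform, h=18: full span → s += 18 → s = 63.0000
seg 4 [180.6°–231.4°] uniform, h=23: full span → s += 23 → s = 86.0000
seg 5 [231.4°–275.5°] simple-harmonic, h=-24: θ=262.5° here. β=31.1, B=44.1. -24/2·(1 − cos(π·0.7052)) = -19.2115 → s = 66.7885
radial distance = base radius + s = 37 + 66.7885 = 103.7885

103.7885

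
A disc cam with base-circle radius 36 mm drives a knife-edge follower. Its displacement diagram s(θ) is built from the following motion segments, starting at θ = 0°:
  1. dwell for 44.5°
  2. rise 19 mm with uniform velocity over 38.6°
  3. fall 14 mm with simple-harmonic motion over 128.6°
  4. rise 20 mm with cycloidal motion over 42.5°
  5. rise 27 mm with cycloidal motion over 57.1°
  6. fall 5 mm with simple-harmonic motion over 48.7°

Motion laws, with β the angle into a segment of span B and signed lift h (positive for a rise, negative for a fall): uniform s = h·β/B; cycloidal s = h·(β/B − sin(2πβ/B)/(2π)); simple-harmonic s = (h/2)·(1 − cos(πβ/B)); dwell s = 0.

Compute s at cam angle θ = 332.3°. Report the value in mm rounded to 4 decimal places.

seg 1 [0°–44.5°] dwell: s stays 0.0000
seg 2 [44.5°–83.1°] uniform, h=19: full span → s += 19 → s = 19.0000
seg 3 [83.1°–211.7°] simple-harmonic, h=-14: full span → s += -14 → s = 5.0000
seg 4 [211.7°–254.2°] cycloidal, h=20: full span → s += 20 → s = 25.0000
seg 5 [254.2°–311.3°] cycloidal, h=27: full span → s += 27 → s = 52.0000
seg 6 [311.3°–360°] simple-harmonic, h=-5: θ=332.3° here. β=21, B=48.7. -5/2·(1 − cos(π·0.4312)) = -1.9639 → s = 50.0361

50.0361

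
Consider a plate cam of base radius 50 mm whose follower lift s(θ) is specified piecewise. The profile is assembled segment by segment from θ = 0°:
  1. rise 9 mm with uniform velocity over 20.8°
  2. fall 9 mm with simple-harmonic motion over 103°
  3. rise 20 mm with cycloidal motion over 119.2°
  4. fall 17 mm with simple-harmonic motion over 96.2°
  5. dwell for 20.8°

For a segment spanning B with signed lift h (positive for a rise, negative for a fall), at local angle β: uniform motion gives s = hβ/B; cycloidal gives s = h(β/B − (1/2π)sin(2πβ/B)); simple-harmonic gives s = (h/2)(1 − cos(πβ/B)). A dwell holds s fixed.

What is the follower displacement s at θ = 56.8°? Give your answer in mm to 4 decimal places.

seg 1 [0°–20.8°] uniform, h=9: full span → s += 9 → s = 9.0000
seg 2 [20.8°–123.8°] simple-harmonic, h=-9: θ=56.8° here. β=36, B=103. -9/2·(1 − cos(π·0.3495)) = -2.4509 → s = 6.5491

6.5491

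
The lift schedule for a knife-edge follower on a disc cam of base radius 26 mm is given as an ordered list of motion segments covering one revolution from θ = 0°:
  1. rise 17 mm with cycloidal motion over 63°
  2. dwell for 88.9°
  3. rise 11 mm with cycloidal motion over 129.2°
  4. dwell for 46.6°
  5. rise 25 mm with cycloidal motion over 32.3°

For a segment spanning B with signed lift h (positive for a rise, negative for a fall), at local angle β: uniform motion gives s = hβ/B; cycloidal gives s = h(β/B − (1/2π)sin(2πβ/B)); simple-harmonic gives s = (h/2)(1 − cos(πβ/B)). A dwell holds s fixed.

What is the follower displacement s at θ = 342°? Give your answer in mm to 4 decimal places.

seg 1 [0°–63°] cycloidal, h=17: full span → s += 17 → s = 17.0000
seg 2 [63°–151.9°] dwell: s stays 17.0000
seg 3 [151.9°–281.1°] cycloidal, h=11: full span → s += 11 → s = 28.0000
seg 4 [281.1°–327.7°] dwell: s stays 28.0000
seg 5 [327.7°–360°] cycloidal, h=25: θ=342° here. β=14.3, B=32.3. 25·(0.4427 − sin(2π·0.4427)/(2π)) = 9.6669 → s = 37.6669

37.6669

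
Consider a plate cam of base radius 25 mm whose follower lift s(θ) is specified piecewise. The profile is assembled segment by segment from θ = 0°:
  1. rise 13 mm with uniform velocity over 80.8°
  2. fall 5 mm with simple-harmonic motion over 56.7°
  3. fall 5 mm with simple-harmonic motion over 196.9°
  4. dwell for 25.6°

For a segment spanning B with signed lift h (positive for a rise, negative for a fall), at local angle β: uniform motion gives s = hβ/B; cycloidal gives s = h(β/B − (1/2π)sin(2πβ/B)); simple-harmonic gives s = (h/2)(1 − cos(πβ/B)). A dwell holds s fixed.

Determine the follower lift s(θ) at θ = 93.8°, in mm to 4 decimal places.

seg 1 [0°–80.8°] uniform, h=13: full span → s += 13 → s = 13.0000
seg 2 [80.8°–137.5°] simple-harmonic, h=-5: θ=93.8° here. β=13, B=56.7. -5/2·(1 − cos(π·0.2293)) = -0.6210 → s = 12.3790

12.3790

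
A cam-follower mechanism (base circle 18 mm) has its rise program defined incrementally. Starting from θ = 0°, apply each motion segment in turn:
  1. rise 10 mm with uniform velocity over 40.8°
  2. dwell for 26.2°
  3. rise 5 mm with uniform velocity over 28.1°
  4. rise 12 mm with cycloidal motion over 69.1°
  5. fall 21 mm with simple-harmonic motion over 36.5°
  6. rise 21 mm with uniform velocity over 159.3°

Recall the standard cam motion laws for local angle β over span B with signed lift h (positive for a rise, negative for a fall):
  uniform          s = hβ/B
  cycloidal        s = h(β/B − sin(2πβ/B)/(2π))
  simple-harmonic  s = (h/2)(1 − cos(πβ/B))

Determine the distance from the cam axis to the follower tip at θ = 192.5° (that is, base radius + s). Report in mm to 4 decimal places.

seg 1 [0°–40.8°] uniform, h=10: full span → s += 10 → s = 10.0000
seg 2 [40.8°–67°] dwell: s stays 10.0000
seg 3 [67°–95.1°] uniform, h=5: full span → s += 5 → s = 15.0000
seg 4 [95.1°–164.2°] cycloidal, h=12: full span → s += 12 → s = 27.0000
seg 5 [164.2°–200.7°] simple-harmonic, h=-21: θ=192.5° here. β=28.3, B=36.5. -21/2·(1 − cos(π·0.7753)) = -18.4916 → s = 8.5084
radial distance = base radius + s = 18 + 8.5084 = 26.5084

26.5084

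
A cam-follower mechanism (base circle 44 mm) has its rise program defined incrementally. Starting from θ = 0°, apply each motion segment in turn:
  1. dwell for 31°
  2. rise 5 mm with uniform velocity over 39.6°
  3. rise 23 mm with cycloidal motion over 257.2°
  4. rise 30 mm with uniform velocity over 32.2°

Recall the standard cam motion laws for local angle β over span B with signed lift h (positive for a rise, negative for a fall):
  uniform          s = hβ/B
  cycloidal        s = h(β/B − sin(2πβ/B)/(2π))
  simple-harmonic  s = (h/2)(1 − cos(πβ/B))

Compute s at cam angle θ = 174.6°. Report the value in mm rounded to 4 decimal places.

seg 1 [0°–31°] dwell: s stays 0.0000
seg 2 [31°–70.6°] uniform, h=5: full span → s += 5 → s = 5.0000
seg 3 [70.6°–327.8°] cycloidal, h=23: θ=174.6° here. β=104, B=257.2. 23·(0.4044 − sin(2π·0.4044)/(2π)) = 7.2304 → s = 12.2304

12.2304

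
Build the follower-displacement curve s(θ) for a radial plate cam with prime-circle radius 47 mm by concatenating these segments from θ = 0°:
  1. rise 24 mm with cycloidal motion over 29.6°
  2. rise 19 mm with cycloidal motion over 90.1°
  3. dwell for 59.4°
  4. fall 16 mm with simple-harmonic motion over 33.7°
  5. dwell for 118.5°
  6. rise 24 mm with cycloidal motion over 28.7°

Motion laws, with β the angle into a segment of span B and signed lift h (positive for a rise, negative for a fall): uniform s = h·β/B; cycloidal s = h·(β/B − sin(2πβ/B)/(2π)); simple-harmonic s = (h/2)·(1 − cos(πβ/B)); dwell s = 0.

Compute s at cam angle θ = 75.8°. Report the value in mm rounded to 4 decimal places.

seg 1 [0°–29.6°] cycloidal, h=24: full span → s += 24 → s = 24.0000
seg 2 [29.6°–119.7°] cycloidal, h=19: θ=75.8° here. β=46.2, B=90.1. 19·(0.5128 − sin(2π·0.5128)/(2π)) = 9.9848 → s = 33.9848

33.9848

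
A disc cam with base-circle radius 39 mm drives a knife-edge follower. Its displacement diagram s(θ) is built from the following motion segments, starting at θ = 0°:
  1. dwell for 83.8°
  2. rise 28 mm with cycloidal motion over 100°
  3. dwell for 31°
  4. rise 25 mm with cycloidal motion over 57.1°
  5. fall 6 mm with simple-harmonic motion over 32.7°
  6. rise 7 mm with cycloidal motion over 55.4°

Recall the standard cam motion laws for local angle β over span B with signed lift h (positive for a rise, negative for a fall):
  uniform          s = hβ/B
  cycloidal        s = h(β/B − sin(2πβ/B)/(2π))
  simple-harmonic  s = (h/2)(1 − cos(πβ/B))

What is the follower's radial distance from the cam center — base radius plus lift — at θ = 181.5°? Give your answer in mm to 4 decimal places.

seg 1 [0°–83.8°] dwell: s stays 0.0000
seg 2 [83.8°–183.8°] cycloidal, h=28: θ=181.5° here. β=97.7, B=100. 28·(0.9770 − sin(2π·0.9770)/(2π)) = 27.9978 → s = 27.9978
radial distance = base radius + s = 39 + 27.9978 = 66.9978

66.9978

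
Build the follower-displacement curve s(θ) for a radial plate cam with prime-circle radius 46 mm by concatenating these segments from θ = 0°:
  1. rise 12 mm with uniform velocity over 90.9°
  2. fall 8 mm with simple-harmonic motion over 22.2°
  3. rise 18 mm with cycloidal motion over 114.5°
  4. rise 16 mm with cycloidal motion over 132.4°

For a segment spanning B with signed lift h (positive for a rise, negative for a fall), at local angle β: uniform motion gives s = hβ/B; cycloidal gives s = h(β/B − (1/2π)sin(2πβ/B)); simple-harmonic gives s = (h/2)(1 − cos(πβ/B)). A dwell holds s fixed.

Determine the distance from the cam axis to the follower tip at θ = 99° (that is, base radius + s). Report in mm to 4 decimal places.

seg 1 [0°–90.9°] uniform, h=12: full span → s += 12 → s = 12.0000
seg 2 [90.9°–113.1°] simple-harmonic, h=-8: θ=99° here. β=8.1, B=22.2. -8/2·(1 − cos(π·0.3649)) = -2.3524 → s = 9.6476
radial distance = base radius + s = 46 + 9.6476 = 55.6476

55.6476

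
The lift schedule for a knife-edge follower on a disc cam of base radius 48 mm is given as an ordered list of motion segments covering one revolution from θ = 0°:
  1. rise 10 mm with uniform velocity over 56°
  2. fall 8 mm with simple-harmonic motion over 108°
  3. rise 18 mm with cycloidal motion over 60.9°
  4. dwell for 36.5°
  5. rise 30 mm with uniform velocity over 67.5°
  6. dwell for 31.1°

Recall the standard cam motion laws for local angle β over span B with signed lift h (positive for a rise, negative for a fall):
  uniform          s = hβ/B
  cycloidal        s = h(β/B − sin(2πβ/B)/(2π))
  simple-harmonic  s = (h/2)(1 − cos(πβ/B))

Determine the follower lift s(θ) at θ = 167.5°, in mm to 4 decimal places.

seg 1 [0°–56°] uniform, h=10: full span → s += 10 → s = 10.0000
seg 2 [56°–164°] simple-harmonic, h=-8: full span → s += -8 → s = 2.0000
seg 3 [164°–224.9°] cycloidal, h=18: θ=167.5° here. β=3.5, B=60.9. 18·(0.0575 − sin(2π·0.0575)/(2π)) = 0.0223 → s = 2.0223

2.0223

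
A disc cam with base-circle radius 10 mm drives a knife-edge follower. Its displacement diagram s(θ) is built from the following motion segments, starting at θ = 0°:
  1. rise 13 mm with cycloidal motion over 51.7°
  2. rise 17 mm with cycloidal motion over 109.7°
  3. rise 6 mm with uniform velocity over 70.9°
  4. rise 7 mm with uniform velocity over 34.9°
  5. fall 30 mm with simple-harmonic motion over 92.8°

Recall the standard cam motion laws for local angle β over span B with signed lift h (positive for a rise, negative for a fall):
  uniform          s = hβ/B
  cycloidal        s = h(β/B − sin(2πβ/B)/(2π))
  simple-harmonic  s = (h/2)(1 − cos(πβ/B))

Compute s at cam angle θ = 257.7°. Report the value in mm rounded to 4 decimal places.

seg 1 [0°–51.7°] cycloidal, h=13: full span → s += 13 → s = 13.0000
seg 2 [51.7°–161.4°] cycloidal, h=17: full span → s += 17 → s = 30.0000
seg 3 [161.4°–232.3°] uniform, h=6: full span → s += 6 → s = 36.0000
seg 4 [232.3°–267.2°] uniform, h=7: θ=257.7° here. β=25.4, B=34.9. 7·25.4/34.9 = 5.0946 → s = 41.0946

41.0946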